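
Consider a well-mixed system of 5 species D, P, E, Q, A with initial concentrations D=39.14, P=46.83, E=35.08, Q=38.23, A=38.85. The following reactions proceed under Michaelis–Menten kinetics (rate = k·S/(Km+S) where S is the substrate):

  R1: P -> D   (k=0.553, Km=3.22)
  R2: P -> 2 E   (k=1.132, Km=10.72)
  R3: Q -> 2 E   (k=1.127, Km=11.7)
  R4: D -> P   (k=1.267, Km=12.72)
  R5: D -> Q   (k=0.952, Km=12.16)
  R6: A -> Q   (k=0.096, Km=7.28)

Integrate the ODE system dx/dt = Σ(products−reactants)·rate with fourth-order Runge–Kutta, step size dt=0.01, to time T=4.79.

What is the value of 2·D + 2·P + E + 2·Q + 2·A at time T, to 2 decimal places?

Value at T = 361.18

Check how each reaction changes W = 2·D + 2·P + E + 2·Q + 2·A (weight of products minus weight of reactants):
R1: P -> D: (2·1) − (2·1) = 2 − 2 = 0
R2: P -> 2 E: (1·2) − (2·1) = 2 − 2 = 0
R3: Q -> 2 E: (1·2) − (2·1) = 2 − 2 = 0
R4: D -> P: (2·1) − (2·1) = 2 − 2 = 0
R5: D -> Q: (2·1) − (2·1) = 2 − 2 = 0
R6: A -> Q: (2·1) − (2·1) = 2 − 2 = 0
Every reaction leaves W unchanged, so W is conserved and no simulation is needed: W(T) = W(0) = 2·39.14 + 2·46.83 + 35.08 + 2·38.23 + 2·38.85 = 361.18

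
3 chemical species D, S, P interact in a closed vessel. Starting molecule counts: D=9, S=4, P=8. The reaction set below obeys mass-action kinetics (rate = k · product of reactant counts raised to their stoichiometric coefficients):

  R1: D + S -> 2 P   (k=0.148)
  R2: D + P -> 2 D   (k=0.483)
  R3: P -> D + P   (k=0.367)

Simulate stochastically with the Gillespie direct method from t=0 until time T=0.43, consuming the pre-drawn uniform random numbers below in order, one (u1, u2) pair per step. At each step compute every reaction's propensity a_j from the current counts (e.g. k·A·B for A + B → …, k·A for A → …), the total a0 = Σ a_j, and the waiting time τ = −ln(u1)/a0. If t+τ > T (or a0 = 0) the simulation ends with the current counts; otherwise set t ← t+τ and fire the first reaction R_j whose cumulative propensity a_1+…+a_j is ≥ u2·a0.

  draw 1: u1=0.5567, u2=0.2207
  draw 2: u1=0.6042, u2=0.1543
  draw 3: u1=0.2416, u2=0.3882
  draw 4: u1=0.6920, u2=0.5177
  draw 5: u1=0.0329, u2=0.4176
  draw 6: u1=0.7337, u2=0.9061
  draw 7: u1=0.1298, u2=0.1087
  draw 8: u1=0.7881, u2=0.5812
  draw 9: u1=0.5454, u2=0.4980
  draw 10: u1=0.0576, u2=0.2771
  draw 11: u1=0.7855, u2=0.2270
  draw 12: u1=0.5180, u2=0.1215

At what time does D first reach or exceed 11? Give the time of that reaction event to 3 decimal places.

Threshold first reached at t = 0.026

t=0.000: D=9 S=4 P=8
Draw 1: a1=5.328, a2=34.776, a3=2.936, a0=43.040; τ=−ln(0.5567)/43.040=0.014 → t=0.014; u2·a0=0.2207·43.040=9.499; a1=5.328 < 9.499 ≤ a1+a2=40.104 → R2 fires; D=10 S=4 P=7
Draw 2: a1=5.920, a2=33.810, a3=2.569, a0=42.299; τ=−ln(0.6042)/42.299=0.012 → t=0.026; u2·a0=0.1543·42.299=6.527; a1=5.920 < 6.527 ≤ a1+a2=39.730 → R2 fires; D=11 S=4 P=6
Draw 3: a1=6.512, a2=31.878, a3=2.202, a0=40.592; τ=−ln(0.2416)/40.592=0.035 → t=0.061; u2·a0=0.3882·40.592=15.758; a1=6.512 < 15.758 ≤ a1+a2=38.390 → R2 fires; D=12 S=4 P=5
Draw 4: a1=7.104, a2=28.980, a3=1.835, a0=37.919; τ=−ln(0.6920)/37.919=0.010 → t=0.070; u2·a0=0.5177·37.919=19.631; a1=7.104 < 19.631 ≤ a1+a2=36.084 → R2 fires; D=13 S=4 P=4
Draw 5: a1=7.696, a2=25.116, a3=1.468, a0=34.280; τ=−ln(0.0329)/34.280=0.100 → t=0.170; u2·a0=0.4176·34.280=14.315; a1=7.696 < 14.315 ≤ a1+a2=32.812 → R2 fires; D=14 S=4 P=3
Draw 6: a1=8.288, a2=20.286, a3=1.101, a0=29.675; τ=−ln(0.7337)/29.675=0.010 → t=0.180; u2·a0=0.9061·29.675=26.889; a1=8.288 < 26.889 ≤ a1+a2=28.574 → R2 fires; D=15 S=4 P=2
Draw 7: a1=8.880, a2=14.490, a3=0.734, a0=24.104; τ=−ln(0.1298)/24.104=0.085 → t=0.265; u2·a0=0.1087·24.104=2.620 ≤ a1=8.880 → R1 fires; D=14 S=3 P=4
Draw 8: a1=6.216, a2=27.048, a3=1.468, a0=34.732; τ=−ln(0.7881)/34.732=0.007 → t=0.272; u2·a0=0.5812·34.732=20.186; a1=6.216 < 20.186 ≤ a1+a2=33.264 → R2 fires; D=15 S=3 P=3
Draw 9: a1=6.660, a2=21.735, a3=1.101, a0=29.496; τ=−ln(0.5454)/29.496=0.021 → t=0.292; u2·a0=0.4980·29.496=14.689; a1=6.660 < 14.689 ≤ a1+a2=28.395 → R2 fires; D=16 S=3 P=2
Draw 10: a1=7.104, a2=15.456, a3=0.734, a0=23.294; τ=−ln(0.0576)/23.294=0.123 → t=0.415; u2·a0=0.2771·23.294=6.455 ≤ a1=7.104 → R1 fires; D=15 S=2 P=4
Draw 11: a1=4.440, a2=28.980, a3=1.468, a0=34.888; τ=−ln(0.7855)/34.888=0.007 → t=0.422; u2·a0=0.2270·34.888=7.920; a1=4.440 < 7.920 ≤ a1+a2=33.420 → R2 fires; D=16 S=2 P=3
Draw 12: a1=4.736, a2=23.184, a3=1.101, a0=29.021; τ=−ln(0.5180)/29.021=0.023 → t=0.444 > T=0.43: stop.
D first becomes ≥ 11 when it reaches 11 at the event at t=0.026.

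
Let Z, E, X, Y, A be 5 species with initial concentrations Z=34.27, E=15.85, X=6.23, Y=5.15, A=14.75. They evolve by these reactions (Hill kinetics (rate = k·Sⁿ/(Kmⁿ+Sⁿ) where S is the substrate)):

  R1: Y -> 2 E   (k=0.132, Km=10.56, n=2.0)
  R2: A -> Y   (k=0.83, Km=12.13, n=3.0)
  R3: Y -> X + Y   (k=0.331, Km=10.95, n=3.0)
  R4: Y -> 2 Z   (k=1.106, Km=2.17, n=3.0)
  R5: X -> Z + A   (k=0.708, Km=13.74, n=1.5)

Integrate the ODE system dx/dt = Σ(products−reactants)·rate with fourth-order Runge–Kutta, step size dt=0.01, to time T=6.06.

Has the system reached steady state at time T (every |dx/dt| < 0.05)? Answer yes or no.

RK4 with dt=0.01: 606 steps to T=6.06. Trajectory (selected grid times):
t=0.00: Z=34.27 E=15.85 X=6.23 Y=5.15 A=14.75
t=0.67: Z=35.75 E=15.88 X=6.14 Y=4.80 A=14.51
t=1.35: Z=37.22 E=15.91 X=6.05 Y=4.46 A=14.26
t=2.02: Z=38.64 E=15.94 X=5.95 Y=4.13 A=14.03
t=2.69: Z=40.02 E=15.96 X=5.86 Y=3.82 A=13.80
t=3.37: Z=41.37 E=15.98 X=5.76 Y=3.52 A=13.57
t=4.04: Z=42.64 E=15.99 X=5.67 Y=3.25 A=13.35
t=4.71: Z=43.85 E=16.01 X=5.57 Y=3.00 A=13.13
t=5.39: Z=45.00 E=16.02 X=5.48 Y=2.78 A=12.92
t=6.06: Z=46.06 E=16.03 X=5.39 Y=2.59 A=12.71
Rates at T: R1=0.0075, R2=0.4441, R3=0.0043, R4=0.6962, R5=0.1396
dx/dt at T (Σ net stoichiometry × rate): Z=+1.5320, E=+0.0150, X=-0.1353, Y=-0.2596, A=-0.3045
Largest |dx/dt| is |+1.5320| (Z) ≥ 0.05 → not steady.

Steady state at T: no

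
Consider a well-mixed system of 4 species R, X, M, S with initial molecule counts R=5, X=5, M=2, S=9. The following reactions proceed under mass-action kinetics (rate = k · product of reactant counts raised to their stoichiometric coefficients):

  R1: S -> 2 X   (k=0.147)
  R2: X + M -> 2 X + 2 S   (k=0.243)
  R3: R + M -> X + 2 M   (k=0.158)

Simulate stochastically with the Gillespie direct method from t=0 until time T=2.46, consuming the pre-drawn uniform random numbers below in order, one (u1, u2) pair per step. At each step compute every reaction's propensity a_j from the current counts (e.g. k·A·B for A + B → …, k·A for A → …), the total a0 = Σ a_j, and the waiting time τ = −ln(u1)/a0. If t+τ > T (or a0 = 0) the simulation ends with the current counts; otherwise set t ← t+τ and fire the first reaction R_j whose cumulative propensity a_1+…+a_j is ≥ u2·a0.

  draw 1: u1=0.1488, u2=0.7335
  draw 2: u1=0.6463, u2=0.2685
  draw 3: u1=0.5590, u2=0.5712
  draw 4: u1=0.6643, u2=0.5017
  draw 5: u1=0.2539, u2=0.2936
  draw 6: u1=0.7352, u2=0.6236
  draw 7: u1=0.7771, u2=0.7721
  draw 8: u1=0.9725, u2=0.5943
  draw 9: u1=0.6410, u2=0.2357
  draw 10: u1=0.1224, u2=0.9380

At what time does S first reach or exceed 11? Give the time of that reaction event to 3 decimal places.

Threshold first reached at t = 0.415

t=0.000: R=5 X=5 M=2 S=9
Draw 1: a1=1.323, a2=2.430, a3=1.580, a0=5.333; τ=−ln(0.1488)/5.333=0.357 → t=0.357; u2·a0=0.7335·5.333=3.912; a1+a2=3.753 < 3.912 ≤ a1+…+a3=5.333 → R3 fires; R=4 X=6 M=3 S=9
Draw 2: a1=1.323, a2=4.374, a3=1.896, a0=7.593; τ=−ln(0.6463)/7.593=0.057 → t=0.415; u2·a0=0.2685·7.593=2.039; a1=1.323 < 2.039 ≤ a1+a2=5.697 → R2 fires; R=4 X=7 M=2 S=11
Draw 3: a1=1.617, a2=3.402, a3=1.264, a0=6.283; τ=−ln(0.5590)/6.283=0.093 → t=0.507; u2·a0=0.5712·6.283=3.589; a1=1.617 < 3.589 ≤ a1+a2=5.019 → R2 fires; R=4 X=8 M=1 S=13
Draw 4: a1=1.911, a2=1.944, a3=0.632, a0=4.487; τ=−ln(0.6643)/4.487=0.091 → t=0.598; u2·a0=0.5017·4.487=2.251; a1=1.911 < 2.251 ≤ a1+a2=3.855 → R2 fires; R=4 X=9 M=0 S=15
Draw 5: a1=2.205, a2=0.000, a3=0.000, a0=2.205; τ=−ln(0.2539)/2.205=0.622 → t=1.220; u2·a0=0.2936·2.205=0.647 ≤ a1=2.205 → R1 fires; R=4 X=11 M=0 S=14
Draw 6: a1=2.058, a2=0.000, a3=0.000, a0=2.058; τ=−ln(0.7352)/2.058=0.149 → t=1.370; u2·a0=0.6236·2.058=1.283 ≤ a1=2.058 → R1 fires; R=4 X=13 M=0 S=13
Draw 7: a1=1.911, a2=0.000, a3=0.000, a0=1.911; τ=−ln(0.7771)/1.911=0.132 → t=1.502; u2·a0=0.7721·1.911=1.475 ≤ a1=1.911 → R1 fires; R=4 X=15 M=0 S=12
Draw 8: a1=1.764, a2=0.000, a3=0.000, a0=1.764; τ=−ln(0.9725)/1.764=0.016 → t=1.517; u2·a0=0.5943·1.764=1.048 ≤ a1=1.764 → R1 fires; R=4 X=17 M=0 S=11
Draw 9: a1=1.617, a2=0.000, a3=0.000, a0=1.617; τ=−ln(0.6410)/1.617=0.275 → t=1.792; u2·a0=0.2357·1.617=0.381 ≤ a1=1.617 → R1 fires; R=4 X=19 M=0 S=10
Draw 10: a1=1.470, a2=0.000, a3=0.000, a0=1.470; τ=−ln(0.1224)/1.470=1.429 → t=3.221 > T=2.46: stop.
S first becomes ≥ 11 when it reaches 11 at the event at t=0.415.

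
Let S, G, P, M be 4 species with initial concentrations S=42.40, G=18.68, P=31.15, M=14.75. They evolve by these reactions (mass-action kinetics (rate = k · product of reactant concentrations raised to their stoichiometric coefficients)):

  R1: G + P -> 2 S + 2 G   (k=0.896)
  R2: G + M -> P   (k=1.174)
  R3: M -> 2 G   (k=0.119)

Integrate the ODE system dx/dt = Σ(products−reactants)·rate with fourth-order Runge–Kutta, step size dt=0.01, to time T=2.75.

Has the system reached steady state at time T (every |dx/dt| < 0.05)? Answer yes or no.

Steady state at T: yes

RK4 with dt=0.01: 275 steps to T=2.75. Trajectory (selected grid times):
t=0.00: S=42.40 G=18.68 P=31.15 M=14.75
t=0.31: S=134.09 G=49.94 P=0.00 M=0.00
t=0.61: S=134.09 G=49.94 P=0.00 M=0.00
t=0.92: S=134.09 G=49.94 P=0.00 M=0.00
t=1.22: S=134.09 G=49.94 P=0.00 M=0.00
t=1.53: S=134.09 G=49.94 P=0.00 M=0.00
t=1.83: S=134.09 G=49.94 P=0.00 M=0.00
t=2.14: S=134.09 G=49.94 P=0.00 M=0.00
t=2.44: S=134.09 G=49.94 P=0.00 M=0.00
t=2.75: S=134.09 G=49.94 P=0.00 M=0.00
Rates at T: R1=0.0000, R2=0.0000, R3=0.0000
dx/dt at T (Σ net stoichiometry × rate): S=+0.0000, G=+0.0000, P=-0.0000, M=-0.0000
Largest |dx/dt| is |+0.0000| (S) < 0.05 → steady.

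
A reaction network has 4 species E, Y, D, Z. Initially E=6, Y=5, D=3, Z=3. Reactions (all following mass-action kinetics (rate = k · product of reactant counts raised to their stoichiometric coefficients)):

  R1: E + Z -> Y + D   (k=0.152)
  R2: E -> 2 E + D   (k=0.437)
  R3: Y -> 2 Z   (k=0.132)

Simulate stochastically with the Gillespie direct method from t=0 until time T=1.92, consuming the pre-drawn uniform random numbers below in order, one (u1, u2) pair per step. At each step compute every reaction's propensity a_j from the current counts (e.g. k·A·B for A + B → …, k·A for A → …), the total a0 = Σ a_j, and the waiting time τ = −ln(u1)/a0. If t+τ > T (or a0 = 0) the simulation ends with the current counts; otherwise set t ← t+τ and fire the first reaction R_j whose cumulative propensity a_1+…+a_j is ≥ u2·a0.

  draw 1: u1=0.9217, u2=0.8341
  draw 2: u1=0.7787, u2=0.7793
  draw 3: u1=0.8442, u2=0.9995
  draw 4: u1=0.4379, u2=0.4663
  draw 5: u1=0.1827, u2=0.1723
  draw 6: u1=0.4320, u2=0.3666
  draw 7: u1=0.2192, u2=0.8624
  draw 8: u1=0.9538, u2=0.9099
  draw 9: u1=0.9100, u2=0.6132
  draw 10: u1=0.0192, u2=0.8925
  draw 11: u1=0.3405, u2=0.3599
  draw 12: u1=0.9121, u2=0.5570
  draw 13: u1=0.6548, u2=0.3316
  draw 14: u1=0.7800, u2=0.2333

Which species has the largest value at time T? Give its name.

Dominant species at T: D

t=0.000: E=6 Y=5 D=3 Z=3
Draw 1: a1=2.736, a2=2.622, a3=0.660, a0=6.018; τ=−ln(0.9217)/6.018=0.014 → t=0.014; u2·a0=0.8341·6.018=5.020; a1=2.736 < 5.020 ≤ a1+a2=5.358 → R2 fires; E=7 Y=5 D=4 Z=3
Draw 2: a1=3.192, a2=3.059, a3=0.660, a0=6.911; τ=−ln(0.7787)/6.911=0.036 → t=0.050; u2·a0=0.7793·6.911=5.386; a1=3.192 < 5.386 ≤ a1+a2=6.251 → R2 fires; E=8 Y=5 D=5 Z=3
Draw 3: a1=3.648, a2=3.496, a3=0.660, a0=7.804; τ=−ln(0.8442)/7.804=0.022 → t=0.071; u2·a0=0.9995·7.804=7.800; a1+a2=7.144 < 7.800 ≤ a1+…+a3=7.804 → R3 fires; E=8 Y=4 D=5 Z=5
Draw 4: a1=6.080, a2=3.496, a3=0.528, a0=10.104; τ=−ln(0.4379)/10.104=0.082 → t=0.153; u2·a0=0.4663·10.104=4.711 ≤ a1=6.080 → R1 fires; E=7 Y=5 D=6 Z=4
Draw 5: a1=4.256, a2=3.059, a3=0.660, a0=7.975; τ=−ln(0.1827)/7.975=0.213 → t=0.366; u2·a0=0.1723·7.975=1.374 ≤ a1=4.256 → R1 fires; E=6 Y=6 D=7 Z=3
Draw 6: a1=2.736, a2=2.622, a3=0.792, a0=6.150; τ=−ln(0.4320)/6.150=0.136 → t=0.503; u2·a0=0.3666·6.150=2.255 ≤ a1=2.736 → R1 fires; E=5 Y=7 D=8 Z=2
Draw 7: a1=1.520, a2=2.185, a3=0.924, a0=4.629; τ=−ln(0.2192)/4.629=0.328 → t=0.831; u2·a0=0.8624·4.629=3.992; a1+a2=3.705 < 3.992 ≤ a1+…+a3=4.629 → R3 fires; E=5 Y=6 D=8 Z=4
Draw 8: a1=3.040, a2=2.185, a3=0.792, a0=6.017; τ=−ln(0.9538)/6.017=0.008 → t=0.839; u2·a0=0.9099·6.017=5.475; a1+a2=5.225 < 5.475 ≤ a1+…+a3=6.017 → R3 fires; E=5 Y=5 D=8 Z=6
Draw 9: a1=4.560, a2=2.185, a3=0.660, a0=7.405; τ=−ln(0.9100)/7.405=0.013 → t=0.851; u2·a0=0.6132·7.405=4.541 ≤ a1=4.560 → R1 fires; E=4 Y=6 D=9 Z=5
Draw 10: a1=3.040, a2=1.748, a3=0.792, a0=5.580; τ=−ln(0.0192)/5.580=0.708 → t=1.560; u2·a0=0.8925·5.580=4.980; a1+a2=4.788 < 4.980 ≤ a1+…+a3=5.580 → R3 fires; E=4 Y=5 D=9 Z=7
Draw 11: a1=4.256, a2=1.748, a3=0.660, a0=6.664; τ=−ln(0.3405)/6.664=0.162 → t=1.721; u2·a0=0.3599·6.664=2.398 ≤ a1=4.256 → R1 fires; E=3 Y=6 D=10 Z=6
Draw 12: a1=2.736, a2=1.311, a3=0.792, a0=4.839; τ=−ln(0.9121)/4.839=0.019 → t=1.740; u2·a0=0.5570·4.839=2.695 ≤ a1=2.736 → R1 fires; E=2 Y=7 D=11 Z=5
Draw 13: a1=1.520, a2=0.874, a3=0.924, a0=3.318; τ=−ln(0.6548)/3.318=0.128 → t=1.868; u2·a0=0.3316·3.318=1.100 ≤ a1=1.520 → R1 fires; E=1 Y=8 D=12 Z=4
Draw 14: a1=0.608, a2=0.437, a3=1.056, a0=2.101; τ=−ln(0.7800)/2.101=0.118 → t=1.986 > T=1.92: stop.
At T=1.92: E=1 Y=8 D=12 Z=4; the largest is D.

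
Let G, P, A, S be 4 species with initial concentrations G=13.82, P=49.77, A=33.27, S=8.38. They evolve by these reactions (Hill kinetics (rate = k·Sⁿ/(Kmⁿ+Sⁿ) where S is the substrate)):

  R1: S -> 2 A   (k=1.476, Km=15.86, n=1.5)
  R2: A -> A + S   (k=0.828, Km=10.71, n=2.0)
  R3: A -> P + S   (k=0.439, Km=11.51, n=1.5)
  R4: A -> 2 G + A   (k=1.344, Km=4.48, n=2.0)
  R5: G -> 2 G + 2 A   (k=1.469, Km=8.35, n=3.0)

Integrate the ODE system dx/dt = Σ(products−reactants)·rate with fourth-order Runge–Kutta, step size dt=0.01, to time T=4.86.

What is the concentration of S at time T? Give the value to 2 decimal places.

RK4 with dt=0.01: 486 steps to T=4.86. Trajectory (selected grid times):
t=0.00: G=13.82 P=49.77 A=33.27 S=8.38
t=0.54: G=15.92 P=49.97 A=34.87 S=8.76
t=1.08: G=18.06 P=50.17 A=36.56 S=9.13
t=1.62: G=20.22 P=50.37 A=38.32 S=9.50
t=2.16: G=22.40 P=50.58 A=40.13 S=9.86
t=2.70: G=24.59 P=50.78 A=41.97 S=10.22
t=3.24: G=26.80 P=50.99 A=43.85 S=10.57
t=3.78: G=29.01 P=51.20 A=45.76 S=10.92
t=4.32: G=31.22 P=51.41 A=47.69 S=11.26
t=4.86: G=33.44 P=51.62 A=49.64 S=11.60
Read off S at T=4.86: 11.60

S at T = 11.60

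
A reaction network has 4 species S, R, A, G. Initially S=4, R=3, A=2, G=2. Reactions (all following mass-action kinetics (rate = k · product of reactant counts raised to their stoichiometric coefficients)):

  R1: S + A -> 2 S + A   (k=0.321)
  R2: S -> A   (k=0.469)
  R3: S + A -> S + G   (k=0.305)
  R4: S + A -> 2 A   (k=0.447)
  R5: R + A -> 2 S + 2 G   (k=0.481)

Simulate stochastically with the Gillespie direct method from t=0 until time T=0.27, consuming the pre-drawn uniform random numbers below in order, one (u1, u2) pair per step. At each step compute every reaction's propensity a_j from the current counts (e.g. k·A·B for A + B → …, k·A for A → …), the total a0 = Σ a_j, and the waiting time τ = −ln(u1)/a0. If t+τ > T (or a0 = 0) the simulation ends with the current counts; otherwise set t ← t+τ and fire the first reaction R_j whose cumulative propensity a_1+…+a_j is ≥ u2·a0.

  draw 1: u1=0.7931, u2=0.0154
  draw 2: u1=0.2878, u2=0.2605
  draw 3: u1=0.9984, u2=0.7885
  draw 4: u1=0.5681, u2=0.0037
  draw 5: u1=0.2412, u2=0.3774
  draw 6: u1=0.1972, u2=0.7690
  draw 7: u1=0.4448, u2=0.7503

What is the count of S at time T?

S at T = 5

t=0.000: S=4 R=3 A=2 G=2
Draw 1: a1=2.568, a2=1.876, a3=2.440, a4=3.576, a5=2.886, a0=13.346; τ=−ln(0.7931)/13.346=0.017 → t=0.017; u2·a0=0.0154·13.346=0.206 ≤ a1=2.568 → R1 fires; S=5 R=3 A=2 G=2
Draw 2: a1=3.210, a2=2.345, a3=3.050, a4=4.470, a5=2.886, a0=15.961; τ=−ln(0.2878)/15.961=0.078 → t=0.095; u2·a0=0.2605·15.961=4.158; a1=3.210 < 4.158 ≤ a1+a2=5.555 → R2 fires; S=4 R=3 A=3 G=2
Draw 3: a1=3.852, a2=1.876, a3=3.660, a4=5.364, a5=4.329, a0=19.081; τ=−ln(0.9984)/19.081=0.000 → t=0.095; u2·a0=0.7885·19.081=15.045; a1+…+a4=14.752 < 15.045 ≤ a1+…+a5=19.081 → R5 fires; S=6 R=2 A=2 G=4
Draw 4: a1=3.852, a2=2.814, a3=3.660, a4=5.364, a5=1.924, a0=17.614; τ=−ln(0.5681)/17.614=0.032 → t=0.128; u2·a0=0.0037·17.614=0.065 ≤ a1=3.852 → R1 fires; S=7 R=2 A=2 G=4
Draw 5: a1=4.494, a2=3.283, a3=4.270, a4=6.258, a5=1.924, a0=20.229; τ=−ln(0.2412)/20.229=0.070 → t=0.198; u2·a0=0.3774·20.229=7.634; a1=4.494 < 7.634 ≤ a1+a2=7.777 → R2 fires; S=6 R=2 A=3 G=4
Draw 6: a1=5.778, a2=2.814, a3=5.490, a4=8.046, a5=2.886, a0=25.014; τ=−ln(0.1972)/25.014=0.065 → t=0.263; u2·a0=0.7690·25.014=19.236; a1+…+a3=14.082 < 19.236 ≤ a1+…+a4=22.128 → R4 fires; S=5 R=2 A=4 G=4
Draw 7: a1=6.420, a2=2.345, a3=6.100, a4=8.940, a5=3.848, a0=27.653; τ=−ln(0.4448)/27.653=0.029 → t=0.292 > T=0.27: stop.
Read off S at T=0.27: 5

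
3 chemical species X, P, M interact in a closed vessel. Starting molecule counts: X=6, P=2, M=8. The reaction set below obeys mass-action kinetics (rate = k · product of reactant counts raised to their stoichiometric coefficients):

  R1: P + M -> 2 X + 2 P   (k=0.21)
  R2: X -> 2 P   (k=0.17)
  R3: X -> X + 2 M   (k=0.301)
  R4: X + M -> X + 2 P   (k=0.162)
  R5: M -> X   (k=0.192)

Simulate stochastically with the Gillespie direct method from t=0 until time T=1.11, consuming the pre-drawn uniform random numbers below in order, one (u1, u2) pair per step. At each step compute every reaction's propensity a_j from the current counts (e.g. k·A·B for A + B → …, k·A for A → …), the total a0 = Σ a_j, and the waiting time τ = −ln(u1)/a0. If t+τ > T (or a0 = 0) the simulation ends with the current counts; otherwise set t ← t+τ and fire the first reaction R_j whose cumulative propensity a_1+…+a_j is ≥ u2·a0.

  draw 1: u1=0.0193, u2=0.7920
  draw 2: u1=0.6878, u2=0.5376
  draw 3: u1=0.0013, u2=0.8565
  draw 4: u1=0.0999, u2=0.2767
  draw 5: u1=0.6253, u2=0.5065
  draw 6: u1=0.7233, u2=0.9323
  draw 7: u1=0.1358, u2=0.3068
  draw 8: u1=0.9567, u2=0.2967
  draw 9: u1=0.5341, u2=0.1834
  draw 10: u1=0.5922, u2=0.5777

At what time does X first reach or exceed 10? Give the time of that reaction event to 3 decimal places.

Threshold first reached at t = 0.972

t=0.000: X=6 P=2 M=8
Draw 1: a1=3.360, a2=1.020, a3=1.806, a4=7.776, a5=1.536, a0=15.498; τ=−ln(0.0193)/15.498=0.255 → t=0.255; u2·a0=0.7920·15.498=12.274; a1+…+a3=6.186 < 12.274 ≤ a1+…+a4=13.962 → R4 fires; X=6 P=4 M=7
Draw 2: a1=5.880, a2=1.020, a3=1.806, a4=6.804, a5=1.344, a0=16.854; τ=−ln(0.6878)/16.854=0.022 → t=0.277; u2·a0=0.5376·16.854=9.061; a1+…+a3=8.706 < 9.061 ≤ a1+…+a4=15.510 → R4 fires; X=6 P=6 M=6
Draw 3: a1=7.560, a2=1.020, a3=1.806, a4=5.832, a5=1.152, a0=17.370; τ=−ln(0.0013)/17.370=0.383 → t=0.660; u2·a0=0.8565·17.370=14.877; a1+…+a3=10.386 < 14.877 ≤ a1+…+a4=16.218 → R4 fires; X=6 P=8 M=5
Draw 4: a1=8.400, a2=1.020, a3=1.806, a4=4.860, a5=0.960, a0=17.046; τ=−ln(0.0999)/17.046=0.135 → t=0.795; u2·a0=0.2767·17.046=4.717 ≤ a1=8.400 → R1 fires; X=8 P=9 M=4
Draw 5: a1=7.560, a2=1.360, a3=2.408, a4=5.184, a5=0.768, a0=17.280; τ=−ln(0.6253)/17.280=0.027 → t=0.822; u2·a0=0.5065·17.280=8.752; a1=7.560 < 8.752 ≤ a1+a2=8.920 → R2 fires; X=7 P=11 M=4
Draw 6: a1=9.240, a2=1.190, a3=2.107, a4=4.536, a5=0.768, a0=17.841; τ=−ln(0.7233)/17.841=0.018 → t=0.840; u2·a0=0.9323·17.841=16.633; a1+…+a3=12.537 < 16.633 ≤ a1+…+a4=17.073 → R4 fires; X=7 P=13 M=3
Draw 7: a1=8.190, a2=1.190, a3=2.107, a4=3.402, a5=0.576, a0=15.465; τ=−ln(0.1358)/15.465=0.129 → t=0.969; u2·a0=0.3068·15.465=4.745 ≤ a1=8.190 → R1 fires; X=9 P=14 M=2
Draw 8: a1=5.880, a2=1.530, a3=2.709, a4=2.916, a5=0.384, a0=13.419; τ=−ln(0.9567)/13.419=0.003 → t=0.972; u2·a0=0.2967·13.419=3.981 ≤ a1=5.880 → R1 fires; X=11 P=15 M=1
Draw 9: a1=3.150, a2=1.870, a3=3.311, a4=1.782, a5=0.192, a0=10.305; τ=−ln(0.5341)/10.305=0.061 → t=1.033; u2·a0=0.1834·10.305=1.890 ≤ a1=3.150 → R1 fires; X=13 P=16 M=0
Draw 10: a1=0.000, a2=2.210, a3=3.913, a4=0.000, a5=0.000, a0=6.123; τ=−ln(0.5922)/6.123=0.086 → t=1.119 > T=1.11: stop.
X first becomes ≥ 10 when it reaches 11 at the event at t=0.972.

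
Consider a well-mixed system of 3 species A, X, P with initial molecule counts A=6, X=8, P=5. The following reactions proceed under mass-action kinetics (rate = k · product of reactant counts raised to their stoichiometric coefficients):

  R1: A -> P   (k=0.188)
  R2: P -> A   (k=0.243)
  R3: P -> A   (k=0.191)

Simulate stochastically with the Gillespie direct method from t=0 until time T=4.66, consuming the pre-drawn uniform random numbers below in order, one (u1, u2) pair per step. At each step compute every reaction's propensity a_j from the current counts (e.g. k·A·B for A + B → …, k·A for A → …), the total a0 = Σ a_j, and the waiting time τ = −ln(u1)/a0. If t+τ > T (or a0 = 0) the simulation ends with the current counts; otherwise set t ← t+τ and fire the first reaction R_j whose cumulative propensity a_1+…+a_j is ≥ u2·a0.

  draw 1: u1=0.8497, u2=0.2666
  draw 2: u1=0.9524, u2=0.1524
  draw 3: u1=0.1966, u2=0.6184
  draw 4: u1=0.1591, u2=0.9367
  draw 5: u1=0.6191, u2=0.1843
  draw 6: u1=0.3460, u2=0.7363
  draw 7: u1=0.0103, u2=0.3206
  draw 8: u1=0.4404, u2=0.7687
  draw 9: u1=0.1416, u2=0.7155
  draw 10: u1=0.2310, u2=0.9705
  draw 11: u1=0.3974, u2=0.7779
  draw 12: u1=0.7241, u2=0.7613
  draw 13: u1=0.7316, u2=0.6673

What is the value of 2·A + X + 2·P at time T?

Check how each reaction changes W = 2·A + X + 2·P (weight of products minus weight of reactants):
R1: A -> P: (2·1) − (2·1) = 2 − 2 = 0
R2: P -> A: (2·1) − (2·1) = 2 − 2 = 0
R3: P -> A: (2·1) − (2·1) = 2 − 2 = 0
Every reaction leaves W unchanged, so W is conserved and no simulation is needed: W(T) = W(0) = 2·6 + 8 + 2·5 = 30

Value at T = 30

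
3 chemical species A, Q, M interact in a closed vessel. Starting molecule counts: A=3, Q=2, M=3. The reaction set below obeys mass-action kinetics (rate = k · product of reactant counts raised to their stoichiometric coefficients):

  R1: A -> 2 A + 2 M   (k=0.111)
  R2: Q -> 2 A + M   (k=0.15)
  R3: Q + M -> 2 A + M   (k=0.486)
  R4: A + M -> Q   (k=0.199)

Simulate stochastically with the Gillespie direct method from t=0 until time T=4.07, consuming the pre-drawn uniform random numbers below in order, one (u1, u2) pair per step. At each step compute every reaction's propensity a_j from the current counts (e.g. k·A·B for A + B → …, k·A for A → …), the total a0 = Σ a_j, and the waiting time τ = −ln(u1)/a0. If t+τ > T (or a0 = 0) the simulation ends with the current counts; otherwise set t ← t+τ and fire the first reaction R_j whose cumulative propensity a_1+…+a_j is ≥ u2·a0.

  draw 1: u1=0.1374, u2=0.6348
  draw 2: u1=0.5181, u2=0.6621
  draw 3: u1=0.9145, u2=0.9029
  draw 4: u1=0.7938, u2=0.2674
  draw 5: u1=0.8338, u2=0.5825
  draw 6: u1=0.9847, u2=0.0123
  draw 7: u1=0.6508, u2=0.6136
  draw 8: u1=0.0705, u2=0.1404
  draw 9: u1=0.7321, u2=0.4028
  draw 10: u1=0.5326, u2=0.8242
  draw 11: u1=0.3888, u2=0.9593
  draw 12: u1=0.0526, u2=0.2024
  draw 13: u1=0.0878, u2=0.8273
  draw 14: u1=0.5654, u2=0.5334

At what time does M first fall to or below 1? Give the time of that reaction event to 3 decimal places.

t=0.000: A=3 Q=2 M=3
Draw 1: a1=0.333, a2=0.300, a3=2.916, a4=1.791, a0=5.340; τ=−ln(0.1374)/5.340=0.372 → t=0.372; u2·a0=0.6348·5.340=3.390; a1+a2=0.633 < 3.390 ≤ a1+…+a3=3.549 → R3 fires; A=5 Q=1 M=3
Draw 2: a1=0.555, a2=0.150, a3=1.458, a4=2.985, a0=5.148; τ=−ln(0.5181)/5.148=0.128 → t=0.499; u2·a0=0.6621·5.148=3.408; a1+…+a3=2.163 < 3.408 ≤ a1+…+a4=5.148 → R4 fires; A=4 Q=2 M=2
Draw 3: a1=0.444, a2=0.300, a3=1.944, a4=1.592, a0=4.280; τ=−ln(0.9145)/4.280=0.021 → t=0.520; u2·a0=0.9029·4.280=3.864; a1+…+a3=2.688 < 3.864 ≤ a1+…+a4=4.280 → R4 fires; A=3 Q=3 M=1
Draw 4: a1=0.333, a2=0.450, a3=1.458, a4=0.597, a0=2.838; τ=−ln(0.7938)/2.838=0.081 → t=0.602; u2·a0=0.2674·2.838=0.759; a1=0.333 < 0.759 ≤ a1+a2=0.783 → R2 fires; A=5 Q=2 M=2
Draw 5: a1=0.555, a2=0.300, a3=1.944, a4=1.990, a0=4.789; τ=−ln(0.8338)/4.789=0.038 → t=0.640; u2·a0=0.5825·4.789=2.790; a1+a2=0.855 < 2.790 ≤ a1+…+a3=2.799 → R3 fires; A=7 Q=1 M=2
Draw 6: a1=0.777, a2=0.150, a3=0.972, a4=2.786, a0=4.685; τ=−ln(0.9847)/4.685=0.003 → t=0.643; u2·a0=0.0123·4.685=0.058 ≤ a1=0.777 → R1 fires; A=8 Q=1 M=4
Draw 7: a1=0.888, a2=0.150, a3=1.944, a4=6.368, a0=9.350; τ=−ln(0.6508)/9.350=0.046 → t=0.689; u2·a0=0.6136·9.350=5.737; a1+…+a3=2.982 < 5.737 ≤ a1+…+a4=9.350 → R4 fires; A=7 Q=2 M=3
Draw 8: a1=0.777, a2=0.300, a3=2.916, a4=4.179, a0=8.172; τ=−ln(0.0705)/8.172=0.325 → t=1.013; u2·a0=0.1404·8.172=1.147; a1+a2=1.077 < 1.147 ≤ a1+…+a3=3.993 → R3 fires; A=9 Q=1 M=3
Draw 9: a1=0.999, a2=0.150, a3=1.458, a4=5.373, a0=7.980; τ=−ln(0.7321)/7.980=0.039 → t=1.052; u2·a0=0.4028·7.980=3.214; a1+…+a3=2.607 < 3.214 ≤ a1+…+a4=7.980 → R4 fires; A=8 Q=2 M=2
Draw 10: a1=0.888, a2=0.300, a3=1.944, a4=3.184, a0=6.316; τ=−ln(0.5326)/6.316=0.100 → t=1.152; u2·a0=0.8242·6.316=5.206; a1+…+a3=3.132 < 5.206 ≤ a1+…+a4=6.316 → R4 fires; A=7 Q=3 M=1
Draw 11: a1=0.777, a2=0.450, a3=1.458, a4=1.393, a0=4.078; τ=−ln(0.3888)/4.078=0.232 → t=1.384; u2·a0=0.9593·4.078=3.912; a1+…+a3=2.685 < 3.912 ≤ a1+…+a4=4.078 → R4 fires; A=6 Q=4 M=0
Draw 12: a1=0.666, a2=0.600, a3=0.000, a4=0.000, a0=1.266; τ=−ln(0.0526)/1.266=2.326 → t=3.710; u2·a0=0.2024·1.266=0.256 ≤ a1=0.666 → R1 fires; A=7 Q=4 M=2
Draw 13: a1=0.777, a2=0.600, a3=3.888, a4=2.786, a0=8.051; τ=−ln(0.0878)/8.051=0.302 → t=4.012; u2·a0=0.8273·8.051=6.661; a1+…+a3=5.265 < 6.661 ≤ a1+…+a4=8.051 → R4 fires; A=6 Q=5 M=1
Draw 14: a1=0.666, a2=0.750, a3=2.430, a4=1.194, a0=5.040; τ=−ln(0.5654)/5.040=0.113 → t=4.125 > T=4.07: stop.
M first becomes ≤ 1 when it reaches 1 at the event at t=0.520.

Threshold first reached at t = 0.520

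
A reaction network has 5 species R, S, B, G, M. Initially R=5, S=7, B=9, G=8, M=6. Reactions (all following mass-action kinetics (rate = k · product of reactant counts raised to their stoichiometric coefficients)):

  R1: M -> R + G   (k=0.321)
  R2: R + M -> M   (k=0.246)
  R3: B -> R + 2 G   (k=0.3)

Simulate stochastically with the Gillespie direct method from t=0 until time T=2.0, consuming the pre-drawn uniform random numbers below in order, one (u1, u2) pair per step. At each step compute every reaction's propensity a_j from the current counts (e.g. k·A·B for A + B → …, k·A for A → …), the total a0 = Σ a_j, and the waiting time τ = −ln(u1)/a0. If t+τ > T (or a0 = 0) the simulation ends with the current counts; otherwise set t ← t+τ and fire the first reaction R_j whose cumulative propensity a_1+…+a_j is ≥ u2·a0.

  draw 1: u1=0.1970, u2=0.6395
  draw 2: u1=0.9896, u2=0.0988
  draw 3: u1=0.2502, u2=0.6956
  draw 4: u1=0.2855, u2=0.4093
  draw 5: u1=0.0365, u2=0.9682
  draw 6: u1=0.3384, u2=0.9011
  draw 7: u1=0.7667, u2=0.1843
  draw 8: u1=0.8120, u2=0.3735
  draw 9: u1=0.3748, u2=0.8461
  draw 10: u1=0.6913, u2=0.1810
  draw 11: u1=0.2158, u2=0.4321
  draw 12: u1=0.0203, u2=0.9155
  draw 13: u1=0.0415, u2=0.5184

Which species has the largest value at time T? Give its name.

t=0.000: R=5 S=7 B=9 G=8 M=6
Draw 1: a1=1.926, a2=7.380, a3=2.700, a0=12.006; τ=−ln(0.1970)/12.006=0.135 → t=0.135; u2·a0=0.6395·12.006=7.678; a1=1.926 < 7.678 ≤ a1+a2=9.306 → R2 fires; R=4 S=7 B=9 G=8 M=6
Draw 2: a1=1.926, a2=5.904, a3=2.700, a0=10.530; τ=−ln(0.9896)/10.530=0.001 → t=0.136; u2·a0=0.0988·10.530=1.040 ≤ a1=1.926 → R1 fires; R=5 S=7 B=9 G=9 M=5
Draw 3: a1=1.605, a2=6.150, a3=2.700, a0=10.455; τ=−ln(0.2502)/10.455=0.133 → t=0.269; u2·a0=0.6956·10.455=7.272; a1=1.605 < 7.272 ≤ a1+a2=7.755 → R2 fires; R=4 S=7 B=9 G=9 M=5
Draw 4: a1=1.605, a2=4.920, a3=2.700, a0=9.225; τ=−ln(0.2855)/9.225=0.136 → t=0.405; u2·a0=0.4093·9.225=3.776; a1=1.605 < 3.776 ≤ a1+a2=6.525 → R2 fires; R=3 S=7 B=9 G=9 M=5
Draw 5: a1=1.605, a2=3.690, a3=2.700, a0=7.995; τ=−ln(0.0365)/7.995=0.414 → t=0.819; u2·a0=0.9682·7.995=7.741; a1+a2=5.295 < 7.741 ≤ a1+…+a3=7.995 → R3 fires; R=4 S=7 B=8 G=11 M=5
Draw 6: a1=1.605, a2=4.920, a3=2.400, a0=8.925; τ=−ln(0.3384)/8.925=0.121 → t=0.940; u2·a0=0.9011·8.925=8.042; a1+a2=6.525 < 8.042 ≤ a1+…+a3=8.925 → R3 fires; R=5 S=7 B=7 G=13 M=5
Draw 7: a1=1.605, a2=6.150, a3=2.100, a0=9.855; τ=−ln(0.7667)/9.855=0.027 → t=0.967; u2·a0=0.1843·9.855=1.816; a1=1.605 < 1.816 ≤ a1+a2=7.755 → R2 fires; R=4 S=7 B=7 G=13 M=5
Draw 8: a1=1.605, a2=4.920, a3=2.100, a0=8.625; τ=−ln(0.8120)/8.625=0.024 → t=0.991; u2·a0=0.3735·8.625=3.221; a1=1.605 < 3.221 ≤ a1+a2=6.525 → R2 fires; R=3 S=7 B=7 G=13 M=5
Draw 9: a1=1.605, a2=3.690, a3=2.100, a0=7.395; τ=−ln(0.3748)/7.395=0.133 → t=1.124; u2·a0=0.8461·7.395=6.257; a1+a2=5.295 < 6.257 ≤ a1+…+a3=7.395 → R3 fires; R=4 S=7 B=6 G=15 M=5
Draw 10: a1=1.605, a2=4.920, a3=1.800, a0=8.325; τ=−ln(0.6913)/8.325=0.044 → t=1.168; u2·a0=0.1810·8.325=1.507 ≤ a1=1.605 → R1 fires; R=5 S=7 B=6 G=16 M=4
Draw 11: a1=1.284, a2=4.920, a3=1.800, a0=8.004; τ=−ln(0.2158)/8.004=0.192 → t=1.360; u2·a0=0.4321·8.004=3.459; a1=1.284 < 3.459 ≤ a1+a2=6.204 → R2 fires; R=4 S=7 B=6 G=16 M=4
Draw 12: a1=1.284, a2=3.936, a3=1.800, a0=7.020; τ=−ln(0.0203)/7.020=0.555 → t=1.915; u2·a0=0.9155·7.020=6.427; a1+a2=5.220 < 6.427 ≤ a1+…+a3=7.020 → R3 fires; R=5 S=7 B=5 G=18 M=4
Draw 13: a1=1.284, a2=4.920, a3=1.500, a0=7.704; τ=−ln(0.0415)/7.704=0.413 → t=2.328 > T=2.0: stop.
At T=2.0: R=5 S=7 B=5 G=18 M=4; the largest is G.

Dominant species at T: G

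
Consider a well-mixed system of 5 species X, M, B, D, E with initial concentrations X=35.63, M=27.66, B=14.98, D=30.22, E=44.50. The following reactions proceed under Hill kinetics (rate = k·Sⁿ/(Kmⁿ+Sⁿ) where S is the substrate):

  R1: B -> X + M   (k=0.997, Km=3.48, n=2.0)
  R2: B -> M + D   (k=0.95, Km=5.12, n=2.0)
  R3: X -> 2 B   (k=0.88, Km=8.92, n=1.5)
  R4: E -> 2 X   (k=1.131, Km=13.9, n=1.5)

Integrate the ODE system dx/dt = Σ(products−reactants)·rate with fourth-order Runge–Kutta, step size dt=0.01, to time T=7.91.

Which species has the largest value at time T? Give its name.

RK4 with dt=0.01: 791 steps to T=7.91. Trajectory (selected grid times):
t=0.00: X=35.63 M=27.66 B=14.98 D=30.22 E=44.50
t=0.88: X=37.46 M=29.24 B=14.78 D=30.97 E=43.65
t=1.76: X=39.28 M=30.82 B=14.60 D=31.71 E=42.81
t=2.64: X=41.08 M=32.39 B=14.43 D=32.46 E=41.97
t=3.52: X=42.88 M=33.96 B=14.27 D=33.20 E=41.14
t=4.39: X=44.63 M=35.51 B=14.12 D=33.93 E=40.32
t=5.27: X=46.40 M=37.07 B=13.98 D=34.67 E=39.49
t=6.15: X=48.15 M=38.64 B=13.85 D=35.40 E=38.67
t=7.03: X=49.89 M=40.19 B=13.73 D=36.14 E=37.86
t=7.91: X=51.62 M=41.75 B=13.61 D=36.87 E=37.05
At T=7.91: X=51.62 M=41.75 B=13.61 D=36.87 E=37.05; the largest is X.

Dominant species at T: X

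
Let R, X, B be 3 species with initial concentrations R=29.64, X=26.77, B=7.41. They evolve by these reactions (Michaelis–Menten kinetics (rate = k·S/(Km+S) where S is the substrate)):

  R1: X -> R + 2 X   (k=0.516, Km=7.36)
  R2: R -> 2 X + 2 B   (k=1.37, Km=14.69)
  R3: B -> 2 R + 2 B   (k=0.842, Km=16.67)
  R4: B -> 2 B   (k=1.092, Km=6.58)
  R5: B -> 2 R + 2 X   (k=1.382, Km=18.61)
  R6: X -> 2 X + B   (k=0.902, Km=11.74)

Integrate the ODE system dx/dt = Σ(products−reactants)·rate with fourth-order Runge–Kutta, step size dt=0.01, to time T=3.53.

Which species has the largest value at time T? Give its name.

Dominant species at T: X

RK4 with dt=0.01: 353 steps to T=3.53. Trajectory (selected grid times):
t=0.00: R=29.64 X=26.77 B=7.41
t=0.39: R=29.98 X=28.21 B=8.55
t=0.78: R=30.36 X=29.70 B=9.71
t=1.18: R=30.81 X=31.26 B=10.90
t=1.57: R=31.29 X=32.82 B=12.09
t=1.96: R=31.81 X=34.41 B=13.28
t=2.35: R=32.37 X=36.03 B=14.48
t=2.75: R=32.98 X=37.73 B=15.73
t=3.14: R=33.61 X=39.41 B=16.96
t=3.53: R=34.27 X=41.13 B=18.19
At T=3.53: R=34.27 X=41.13 B=18.19; the largest is X.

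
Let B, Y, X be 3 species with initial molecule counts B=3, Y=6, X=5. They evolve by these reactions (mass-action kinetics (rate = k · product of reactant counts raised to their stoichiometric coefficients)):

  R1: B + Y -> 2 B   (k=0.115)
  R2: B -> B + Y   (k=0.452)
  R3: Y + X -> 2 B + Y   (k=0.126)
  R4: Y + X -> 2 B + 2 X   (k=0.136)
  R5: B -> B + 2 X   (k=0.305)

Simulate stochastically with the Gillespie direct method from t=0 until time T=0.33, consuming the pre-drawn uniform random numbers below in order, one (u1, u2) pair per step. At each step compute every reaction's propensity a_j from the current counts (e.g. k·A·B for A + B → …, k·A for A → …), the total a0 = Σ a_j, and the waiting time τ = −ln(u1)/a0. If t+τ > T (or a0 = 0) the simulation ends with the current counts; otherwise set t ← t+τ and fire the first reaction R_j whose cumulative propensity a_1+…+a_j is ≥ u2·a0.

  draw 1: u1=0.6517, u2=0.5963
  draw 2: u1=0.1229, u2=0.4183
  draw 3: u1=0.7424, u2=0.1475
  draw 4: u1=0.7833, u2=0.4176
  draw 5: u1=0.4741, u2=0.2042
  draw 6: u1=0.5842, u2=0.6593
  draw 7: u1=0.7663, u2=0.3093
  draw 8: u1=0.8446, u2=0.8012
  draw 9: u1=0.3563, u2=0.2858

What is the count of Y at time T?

Y at T = 4

t=0.000: B=3 Y=6 X=5
Draw 1: a1=2.070, a2=1.356, a3=3.780, a4=4.080, a5=0.915, a0=12.201; τ=−ln(0.6517)/12.201=0.035 → t=0.035; u2·a0=0.5963·12.201=7.275; a1+…+a3=7.206 < 7.275 ≤ a1+…+a4=11.286 → R4 fires; B=5 Y=5 X=6
Draw 2: a1=2.875, a2=2.260, a3=3.780, a4=4.080, a5=1.525, a0=14.520; τ=−ln(0.1229)/14.520=0.144 → t=0.179; u2·a0=0.4183·14.520=6.074; a1+a2=5.135 < 6.074 ≤ a1+…+a3=8.915 → R3 fires; B=7 Y=5 X=5
Draw 3: a1=4.025, a2=3.164, a3=3.150, a4=3.400, a5=2.135, a0=15.874; τ=−ln(0.7424)/15.874=0.019 → t=0.198; u2·a0=0.1475·15.874=2.341 ≤ a1=4.025 → R1 fires; B=8 Y=4 X=5
Draw 4: a1=3.680, a2=3.616, a3=2.520, a4=2.720, a5=2.440, a0=14.976; τ=−ln(0.7833)/14.976=0.016 → t=0.215; u2·a0=0.4176·14.976=6.254; a1=3.680 < 6.254 ≤ a1+a2=7.296 → R2 fires; B=8 Y=5 X=5
Draw 5: a1=4.600, a2=3.616, a3=3.150, a4=3.400, a5=2.440, a0=17.206; τ=−ln(0.4741)/17.206=0.043 → t=0.258; u2·a0=0.2042·17.206=3.513 ≤ a1=4.600 → R1 fires; B=9 Y=4 X=5
Draw 6: a1=4.140, a2=4.068, a3=2.520, a4=2.720, a5=2.745, a0=16.193; τ=−ln(0.5842)/16.193=0.033 → t=0.291; u2·a0=0.6593·16.193=10.676; a1+a2=8.208 < 10.676 ≤ a1+…+a3=10.728 → R3 fires; B=11 Y=4 X=4
Draw 7: a1=5.060, a2=4.972, a3=2.016, a4=2.176, a5=3.355, a0=17.579; τ=−ln(0.7663)/17.579=0.015 → t=0.306; u2·a0=0.3093·17.579=5.437; a1=5.060 < 5.437 ≤ a1+a2=10.032 → R2 fires; B=11 Y=5 X=4
Draw 8: a1=6.325, a2=4.972, a3=2.520, a4=2.720, a5=3.355, a0=19.892; τ=−ln(0.8446)/19.892=0.008 → t=0.315; u2·a0=0.8012·19.892=15.937; a1+…+a3=13.817 < 15.937 ≤ a1+…+a4=16.537 → R4 fires; B=13 Y=4 X=5
Draw 9: a1=5.980, a2=5.876, a3=2.520, a4=2.720, a5=3.965, a0=21.061; τ=−ln(0.3563)/21.061=0.049 → t=0.364 > T=0.33: stop.
Read off Y at T=0.33: 4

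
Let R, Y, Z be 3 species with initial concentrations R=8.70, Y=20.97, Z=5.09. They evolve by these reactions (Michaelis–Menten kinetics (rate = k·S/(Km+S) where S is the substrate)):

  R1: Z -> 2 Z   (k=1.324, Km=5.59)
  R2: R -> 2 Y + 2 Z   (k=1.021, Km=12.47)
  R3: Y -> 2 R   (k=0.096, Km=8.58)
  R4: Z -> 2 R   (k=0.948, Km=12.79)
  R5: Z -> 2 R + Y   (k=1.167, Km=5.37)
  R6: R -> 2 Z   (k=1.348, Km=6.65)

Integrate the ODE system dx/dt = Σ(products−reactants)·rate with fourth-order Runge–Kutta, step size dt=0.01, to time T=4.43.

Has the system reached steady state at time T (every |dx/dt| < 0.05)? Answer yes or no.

Steady state at T: no

RK4 with dt=0.01: 443 steps to T=4.43. Trajectory (selected grid times):
t=0.00: R=8.70 Y=20.97 Z=5.09
t=0.49: R=9.05 Y=21.64 Z=6.15
t=0.98: R=9.47 Y=22.35 Z=7.22
t=1.48: R=9.97 Y=23.11 Z=8.33
t=1.97: R=10.50 Y=23.88 Z=9.43
t=2.46: R=11.08 Y=24.69 Z=10.56
t=2.95: R=11.70 Y=25.51 Z=11.70
t=3.45: R=12.36 Y=26.38 Z=12.88
t=3.94: R=13.04 Y=27.26 Z=14.07
t=4.43: R=13.75 Y=28.16 Z=15.27
Rates at T: R1=0.9692, R2=0.5354, R3=0.0736, R4=0.5159, R5=0.8634, R6=0.9086
dx/dt at T (Σ net stoichiometry × rate): R=+1.4618, Y=+1.8606, Z=+2.4778
Largest |dx/dt| is |+2.4778| (Z) ≥ 0.05 → not steady.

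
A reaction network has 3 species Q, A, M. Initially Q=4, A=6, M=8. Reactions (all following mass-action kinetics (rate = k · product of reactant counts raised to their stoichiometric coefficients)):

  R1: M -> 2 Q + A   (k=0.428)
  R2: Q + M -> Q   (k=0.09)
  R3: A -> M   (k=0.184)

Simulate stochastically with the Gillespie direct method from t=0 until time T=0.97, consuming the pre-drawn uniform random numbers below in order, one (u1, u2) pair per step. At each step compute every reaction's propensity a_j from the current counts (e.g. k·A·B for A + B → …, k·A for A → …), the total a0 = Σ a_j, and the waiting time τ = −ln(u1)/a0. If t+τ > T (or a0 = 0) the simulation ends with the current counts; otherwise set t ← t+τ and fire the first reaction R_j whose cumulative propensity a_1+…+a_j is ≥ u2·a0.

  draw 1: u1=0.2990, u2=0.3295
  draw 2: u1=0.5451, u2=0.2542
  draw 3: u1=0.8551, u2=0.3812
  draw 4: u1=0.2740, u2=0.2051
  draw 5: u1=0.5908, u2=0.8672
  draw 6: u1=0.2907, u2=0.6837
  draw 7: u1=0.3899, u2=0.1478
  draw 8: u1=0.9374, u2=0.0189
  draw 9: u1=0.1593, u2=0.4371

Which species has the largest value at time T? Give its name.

t=0.000: Q=4 A=6 M=8
Draw 1: a1=3.424, a2=2.880, a3=1.104, a0=7.408; τ=−ln(0.2990)/7.408=0.163 → t=0.163; u2·a0=0.3295·7.408=2.441 ≤ a1=3.424 → R1 fires; Q=6 A=7 M=7
Draw 2: a1=2.996, a2=3.780, a3=1.288, a0=8.064; τ=−ln(0.5451)/8.064=0.075 → t=0.238; u2·a0=0.2542·8.064=2.050 ≤ a1=2.996 → R1 fires; Q=8 A=8 M=6
Draw 3: a1=2.568, a2=4.320, a3=1.472, a0=8.360; τ=−ln(0.8551)/8.360=0.019 → t=0.257; u2·a0=0.3812·8.360=3.187; a1=2.568 < 3.187 ≤ a1+a2=6.888 → R2 fires; Q=8 A=8 M=5
Draw 4: a1=2.140, a2=3.600, a3=1.472, a0=7.212; τ=−ln(0.2740)/7.212=0.180 → t=0.436; u2·a0=0.2051·7.212=1.479 ≤ a1=2.140 → R1 fires; Q=10 A=9 M=4
Draw 5: a1=1.712, a2=3.600, a3=1.656, a0=6.968; τ=−ln(0.5908)/6.968=0.076 → t=0.512; u2·a0=0.8672·6.968=6.043; a1+a2=5.312 < 6.043 ≤ a1+…+a3=6.968 → R3 fires; Q=10 A=8 M=5
Draw 6: a1=2.140, a2=4.500, a3=1.472, a0=8.112; τ=−ln(0.2907)/8.112=0.152 → t=0.664; u2·a0=0.6837·8.112=5.546; a1=2.140 < 5.546 ≤ a1+a2=6.640 → R2 fires; Q=10 A=8 M=4
Draw 7: a1=1.712, a2=3.600, a3=1.472, a0=6.784; τ=−ln(0.3899)/6.784=0.139 → t=0.803; u2·a0=0.1478·6.784=1.003 ≤ a1=1.712 → R1 fires; Q=12 A=9 M=3
Draw 8: a1=1.284, a2=3.240, a3=1.656, a0=6.180; τ=−ln(0.9374)/6.180=0.010 → t=0.814; u2·a0=0.0189·6.180=0.117 ≤ a1=1.284 → R1 fires; Q=14 A=10 M=2
Draw 9: a1=0.856, a2=2.520, a3=1.840, a0=5.216; τ=−ln(0.1593)/5.216=0.352 → t=1.166 > T=0.97: stop.
At T=0.97: Q=14 A=10 M=2; the largest is Q.

Dominant species at T: Q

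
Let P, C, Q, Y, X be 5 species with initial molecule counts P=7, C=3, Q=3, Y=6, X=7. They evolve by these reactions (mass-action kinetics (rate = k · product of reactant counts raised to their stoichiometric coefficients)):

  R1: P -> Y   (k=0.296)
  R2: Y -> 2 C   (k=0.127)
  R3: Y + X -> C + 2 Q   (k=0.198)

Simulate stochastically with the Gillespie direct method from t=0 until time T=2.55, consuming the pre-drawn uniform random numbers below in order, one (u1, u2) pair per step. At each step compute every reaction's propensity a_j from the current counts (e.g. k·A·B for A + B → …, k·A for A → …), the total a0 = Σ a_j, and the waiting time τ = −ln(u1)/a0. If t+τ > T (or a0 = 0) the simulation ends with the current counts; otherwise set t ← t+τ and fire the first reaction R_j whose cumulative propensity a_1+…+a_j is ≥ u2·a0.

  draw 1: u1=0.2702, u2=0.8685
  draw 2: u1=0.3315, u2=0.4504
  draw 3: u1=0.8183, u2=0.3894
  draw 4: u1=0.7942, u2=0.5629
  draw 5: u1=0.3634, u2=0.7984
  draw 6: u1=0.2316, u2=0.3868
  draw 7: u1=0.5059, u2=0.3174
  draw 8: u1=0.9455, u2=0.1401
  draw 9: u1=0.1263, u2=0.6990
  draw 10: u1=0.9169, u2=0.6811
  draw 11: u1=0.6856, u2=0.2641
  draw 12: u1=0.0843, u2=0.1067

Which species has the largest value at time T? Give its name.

Dominant species at T: Q

t=0.000: P=7 C=3 Q=3 Y=6 X=7
Draw 1: a1=2.072, a2=0.762, a3=8.316, a0=11.150; τ=−ln(0.2702)/11.150=0.117 → t=0.117; u2·a0=0.8685·11.150=9.684; a1+a2=2.834 < 9.684 ≤ a1+…+a3=11.150 → R3 fires; P=7 C=4 Q=5 Y=5 X=6
Draw 2: a1=2.072, a2=0.635, a3=5.940, a0=8.647; τ=−ln(0.3315)/8.647=0.128 → t=0.245; u2·a0=0.4504·8.647=3.895; a1+a2=2.707 < 3.895 ≤ a1+…+a3=8.647 → R3 fires; P=7 C=5 Q=7 Y=4 X=5
Draw 3: a1=2.072, a2=0.508, a3=3.960, a0=6.540; τ=−ln(0.8183)/6.540=0.031 → t=0.276; u2·a0=0.3894·6.540=2.547; a1=2.072 < 2.547 ≤ a1+a2=2.580 → R2 fires; P=7 C=7 Q=7 Y=3 X=5
Draw 4: a1=2.072, a2=0.381, a3=2.970, a0=5.423; τ=−ln(0.7942)/5.423=0.042 → t=0.318; u2·a0=0.5629·5.423=3.053; a1+a2=2.453 < 3.053 ≤ a1+…+a3=5.423 → R3 fires; P=7 C=8 Q=9 Y=2 X=4
Draw 5: a1=2.072, a2=0.254, a3=1.584, a0=3.910; τ=−ln(0.3634)/3.910=0.259 → t=0.577; u2·a0=0.7984·3.910=3.122; a1+a2=2.326 < 3.122 ≤ a1+…+a3=3.910 → R3 fires; P=7 C=9 Q=11 Y=1 X=3
Draw 6: a1=2.072, a2=0.127, a3=0.594, a0=2.793; τ=−ln(0.2316)/2.793=0.524 → t=1.101; u2·a0=0.3868·2.793=1.080 ≤ a1=2.072 → R1 fires; P=6 C=9 Q=11 Y=2 X=3
Draw 7: a1=1.776, a2=0.254, a3=1.188, a0=3.218; τ=−ln(0.5059)/3.218=0.212 → t=1.313; u2·a0=0.3174·3.218=1.021 ≤ a1=1.776 → R1 fires; P=5 C=9 Q=11 Y=3 X=3
Draw 8: a1=1.480, a2=0.381, a3=1.782, a0=3.643; τ=−ln(0.9455)/3.643=0.015 → t=1.328; u2·a0=0.1401·3.643=0.510 ≤ a1=1.480 → R1 fires; P=4 C=9 Q=11 Y=4 X=3
Draw 9: a1=1.184, a2=0.508, a3=2.376, a0=4.068; τ=−ln(0.1263)/4.068=0.509 → t=1.837; u2·a0=0.6990·4.068=2.844; a1+a2=1.692 < 2.844 ≤ a1+…+a3=4.068 → R3 fires; P=4 C=10 Q=13 Y=3 X=2
Draw 10: a1=1.184, a2=0.381, a3=1.188, a0=2.753; τ=−ln(0.9169)/2.753=0.032 → t=1.868; u2·a0=0.6811·2.753=1.875; a1+a2=1.565 < 1.875 ≤ a1+…+a3=2.753 → R3 fires; P=4 C=11 Q=15 Y=2 X=1
Draw 11: a1=1.184, a2=0.254, a3=0.396, a0=1.834; τ=−ln(0.6856)/1.834=0.206 → t=2.074; u2·a0=0.2641·1.834=0.484 ≤ a1=1.184 → R1 fires; P=3 C=11 Q=15 Y=3 X=1
Draw 12: a1=0.888, a2=0.381, a3=0.594, a0=1.863; τ=−ln(0.0843)/1.863=1.328 → t=3.402 > T=2.55: stop.
At T=2.55: P=3 C=11 Q=15 Y=3 X=1; the largest is Q.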